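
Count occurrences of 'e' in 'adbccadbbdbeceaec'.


Scanning 'adbccadbbdbeceaec' for 'e':
  Position 11: 'e' -> MATCH (count: 1)
  Position 13: 'e' -> MATCH (count: 2)
  Position 15: 'e' -> MATCH (count: 3)
Total occurrences of 'e': 3

3


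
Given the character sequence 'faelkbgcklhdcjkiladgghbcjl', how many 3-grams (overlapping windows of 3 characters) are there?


String 'faelkbgcklhdcjkiladgghbcjl' has length L = 26.
Number of overlapping n-grams = L - n + 1
Substituting: 26 - 3 + 1 = 24

24


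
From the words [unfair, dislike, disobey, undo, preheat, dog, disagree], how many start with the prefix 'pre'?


Checking each word for prefix 'pre':
  'unfair' -> no (count: 0)
  'dislike' -> no (count: 0)
  'disobey' -> no (count: 0)
  'undo' -> no (count: 0)
  'preheat' -> YES, starts with 'pre' (count: 1)
  'dog' -> no (count: 1)
  'disagree' -> no (count: 1)
Total with prefix 'pre': 1

1


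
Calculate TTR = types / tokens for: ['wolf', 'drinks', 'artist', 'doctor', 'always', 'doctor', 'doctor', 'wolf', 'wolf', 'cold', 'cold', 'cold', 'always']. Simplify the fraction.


Tokens: 13
Unique types: ('always', 'artist', 'cold', 'doctor', 'drinks', 'wolf') = 6
TTR = 6/13
Already in lowest terms.

6/13


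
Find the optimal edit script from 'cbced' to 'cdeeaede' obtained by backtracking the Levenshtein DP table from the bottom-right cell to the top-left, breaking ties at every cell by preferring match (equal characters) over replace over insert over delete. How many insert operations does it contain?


Edit distance = 5. Backtracking from cell (5, 8) with preference match > replace > insert > delete,
then listing the resulting alignment 'cbced' -> 'cdeeaede' left to right:
  Step 1: keep 'c'
  Step 2: insert 'd' [insertion #1]
  Step 3: insert 'e' [insertion #2]
  Step 4: replace b->e
  Step 5: replace c->a
  Step 6: keep 'e'
  Step 7: keep 'd'
  Step 8: insert 'e' [insertion #3]
Total insertions: 3

3


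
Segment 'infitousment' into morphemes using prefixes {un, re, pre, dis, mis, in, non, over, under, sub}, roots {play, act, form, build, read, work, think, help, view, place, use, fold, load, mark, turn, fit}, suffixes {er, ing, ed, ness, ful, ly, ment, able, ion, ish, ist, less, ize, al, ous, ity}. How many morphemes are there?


Segmenting 'infitousment' against the inventory:
  'in' -> prefix (morpheme 1)
  'fit' -> root (morpheme 2)
  'ous' -> suffix (morpheme 3)
  'ment' -> suffix (morpheme 4)
Total morphemes: 4

4


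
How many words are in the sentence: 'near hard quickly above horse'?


Counting words by splitting on spaces:
  Word 1: 'near'
  Word 2: 'hard'
  Word 3: 'quickly'
  Word 4: 'above'
  Word 5: 'horse'
Total words: 5

5


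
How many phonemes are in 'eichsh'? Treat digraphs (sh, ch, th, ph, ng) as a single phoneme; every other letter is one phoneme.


Parsing 'eichsh' greedily, digraphs first:
  'e' -> vowel phoneme (phonemes so far: 1)
  'i' -> vowel phoneme (phonemes so far: 2)
  'ch' -> digraph (1 consonant phoneme) (phonemes so far: 3)
  'sh' -> digraph (1 consonant phoneme) (phonemes so far: 4)
Total phonemes: 4

4


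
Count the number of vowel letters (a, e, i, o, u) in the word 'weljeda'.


Scanning each character of 'weljeda':
  Position 1: 'w' -> consonant (running count: 0)
  Position 2: 'e' -> vowel (running count: 1)
  Position 3: 'l' -> consonant (running count: 1)
  Position 4: 'j' -> consonant (running count: 1)
  Position 5: 'e' -> vowel (running count: 2)
  Position 6: 'd' -> consonant (running count: 2)
  Position 7: 'a' -> vowel (running count: 3)
Total vowels: 3

3


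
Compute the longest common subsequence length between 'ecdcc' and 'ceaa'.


DP table for LCS of 'ecdcc' and 'ceaa':
       c  e  a  a
    0  0  0  0  0
  e 0  0  1  1  1
  c 0  1  1  1  1
  d 0  1  1  1  1
  c 0  1  1  1  1
  c 0  1  1  1  1
LCS: 'e'
LCS length = 1

1


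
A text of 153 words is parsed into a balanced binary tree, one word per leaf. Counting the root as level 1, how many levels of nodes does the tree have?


In a balanced binary tree with n leaves the deepest leaf is ceil(log2(n)) edges below the root,
so counting node levels inclusive of root and leaves gives ceil(log2(n)) + 1 levels.
log2(153) = 7.2574
ceil(7.2574) = 8
levels = 8 + 1 = 9

9


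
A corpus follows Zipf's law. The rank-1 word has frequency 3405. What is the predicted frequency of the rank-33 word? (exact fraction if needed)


Zipf's law: freq(rank) = f1 / rank
f1 = 3405, rank = 33
freq = 3405 / 33
GCD(3405, 33) = 3
Simplified: 1135/11

1135/11


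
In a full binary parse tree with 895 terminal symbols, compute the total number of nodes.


Leaf nodes (terminals): 895
Internal nodes = n - 1 = 895 - 1 = 894
Total = leaves + internal = 895 + 894 = 1789

1789


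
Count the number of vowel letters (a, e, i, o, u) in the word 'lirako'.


Scanning each character of 'lirako':
  Position 1: 'l' -> consonant (running count: 0)
  Position 2: 'i' -> vowel (running count: 1)
  Position 3: 'r' -> consonant (running count: 1)
  Position 4: 'a' -> vowel (running count: 2)
  Position 5: 'k' -> consonant (running count: 2)
  Position 6: 'o' -> vowel (running count: 3)
Total vowels: 3

3


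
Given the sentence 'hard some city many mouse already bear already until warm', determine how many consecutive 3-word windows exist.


Word trigrams from [10] words:
  Trigram 1: (hard some city)
  Trigram 2: (some city many)
  Trigram 3: (city many mouse)
  Trigram 4: (many mouse already)
  Trigram 5: (mouse already bear)
  Trigram 6: (already bear already)
  Trigram 7: (bear already until)
  Trigram 8: (already until warm)
Total word trigrams: 10 - 2 = 8

8


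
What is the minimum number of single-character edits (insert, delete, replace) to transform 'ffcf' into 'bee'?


Building DP table for s1='ffcf' (len 4) and s2='bee' (len 3):
       b  e  e
    0  1  2  3
  f 1  1  2  3
  f 2  2  2  3
  c 3  3  3  3
  f 4  4  4  4
Edit distance = dp[4][3] = 4

4


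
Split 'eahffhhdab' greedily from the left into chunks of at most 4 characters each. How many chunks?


'eahffhhdab' has 10 characters.
Chunking with max size 4:
  Chunk 1: 'eahf' (positions 0-3)
  Chunk 2: 'fhhd' (positions 4-7)
  Chunk 3: 'ab' (positions 8-9)
Total chunks: ceil(10 / 4) = 3

3


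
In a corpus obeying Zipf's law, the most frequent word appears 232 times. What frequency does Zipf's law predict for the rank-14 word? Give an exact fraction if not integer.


Zipf's law: freq(rank) = f1 / rank
f1 = 232, rank = 14
freq = 232 / 14
GCD(232, 14) = 2
Simplified: 116/7

116/7


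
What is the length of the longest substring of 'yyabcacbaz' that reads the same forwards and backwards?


Scanning 'yyabcacbaz' for palindromic substrings.
Substring at positions 2-8: 'abcacba'.
Check: reverse('abcacba') = 'abcacba' -> palindrome confirmed.
Neighbouring characters ('y' / 'z') break symmetry, so it cannot extend further.
No longer palindromic substring exists; longest length = 7

7


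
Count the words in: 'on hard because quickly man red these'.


Counting words by splitting on spaces:
  Word 1: 'on'
  Word 2: 'hard'
  Word 3: 'because'
  Word 4: 'quickly'
  Word 5: 'man'
  Word 6: 'red'
  Word 7: 'these'
Total words: 7

7


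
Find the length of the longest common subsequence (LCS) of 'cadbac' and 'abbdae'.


DP table for LCS of 'cadbac' and 'abbdae':
       a  b  b  d  a  e
    0  0  0  0  0  0  0
  c 0  0  0  0  0  0  0
  a 0  1  1  1  1  1  1
  d 0  1  1  1  2  2  2
  b 0  1  2  2  2  2  2
  a 0  1  2  2  2  3  3
  c 0  1  2  2  2  3  3
LCS: 'ada'
LCS length = 3

3


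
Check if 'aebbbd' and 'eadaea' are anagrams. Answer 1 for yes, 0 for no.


Sort characters of 'aebbbd': 'abbbde'
Sort characters of 'eadaea': 'aaadee'
Sorted forms differ -> they are NOT anagrams
Result: 0

0


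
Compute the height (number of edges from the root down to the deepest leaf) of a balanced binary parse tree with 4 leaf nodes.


In a balanced binary tree with n leaves the deepest leaf is ceil(log2(n)) edges below the root.
log2(4) = 2.0000
ceil(2.0000) = 2
height (edges) = 2

2


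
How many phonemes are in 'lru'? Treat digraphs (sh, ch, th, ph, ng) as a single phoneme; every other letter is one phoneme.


Parsing 'lru' greedily, digraphs first:
  'l' -> consonant phoneme (phonemes so far: 1)
  'r' -> consonant phoneme (phonemes so far: 2)
  'u' -> vowel phoneme (phonemes so far: 3)
Total phonemes: 3

3


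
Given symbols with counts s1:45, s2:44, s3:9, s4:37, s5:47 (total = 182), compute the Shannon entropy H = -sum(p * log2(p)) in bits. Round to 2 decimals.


Computing entropy H = -sum(p_i * log2(p_i)):
  s1: p = 45/182 = 0.2473, -p*log2(p) = 0.4984
  s2: p = 44/182 = 0.2418, -p*log2(p) = 0.4952
  s3: p = 9/182 = 0.0495, -p*log2(p) = 0.2145
  s4: p = 37/182 = 0.2033, -p*log2(p) = 0.4672
  s5: p = 47/182 = 0.2582, -p*log2(p) = 0.5044
H = sum of terms = 2.1797
Rounded to 2 decimals: 2.18

2.18


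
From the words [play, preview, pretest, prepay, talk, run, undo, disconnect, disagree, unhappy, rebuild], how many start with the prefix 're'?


Checking each word for prefix 're':
  'play' -> no (count: 0)
  'preview' -> no (count: 0)
  'pretest' -> no (count: 0)
  'prepay' -> no (count: 0)
  'talk' -> no (count: 0)
  'run' -> no (count: 0)
  'undo' -> no (count: 0)
  'disconnect' -> no (count: 0)
  'disagree' -> no (count: 0)
  'unhappy' -> no (count: 0)
  'rebuild' -> YES, starts with 're' (count: 1)
Total with prefix 're': 1

1


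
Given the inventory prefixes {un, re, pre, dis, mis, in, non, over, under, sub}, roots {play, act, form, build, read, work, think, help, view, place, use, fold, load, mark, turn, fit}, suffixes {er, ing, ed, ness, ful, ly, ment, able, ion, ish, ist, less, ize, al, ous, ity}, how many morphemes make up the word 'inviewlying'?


Segmenting 'inviewlying' against the inventory:
  'in' -> prefix (morpheme 1)
  'view' -> root (morpheme 2)
  'ly' -> suffix (morpheme 3)
  'ing' -> suffix (morpheme 4)
Total morphemes: 4

4


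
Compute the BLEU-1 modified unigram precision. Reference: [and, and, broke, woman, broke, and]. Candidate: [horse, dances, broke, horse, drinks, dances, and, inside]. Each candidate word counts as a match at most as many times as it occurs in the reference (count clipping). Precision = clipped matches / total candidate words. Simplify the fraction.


Reference word counts: {'and': 3, 'broke': 2, 'woman': 1}
Checking each candidate word (with clipping):
  'horse' -> not in reference -> no match (matches: 0)
  'dances' -> not in reference -> no match (matches: 0)
  'broke' -> in reference (ref count 2, used 1/2) -> match (matches: 1)
  'horse' -> not in reference -> no match (matches: 1)
  'drinks' -> not in reference -> no match (matches: 1)
  'dances' -> not in reference -> no match (matches: 1)
  'and' -> in reference (ref count 3, used 1/3) -> match (matches: 2)
  'inside' -> not in reference -> no match (matches: 2)
Clipped matches: 2, Candidate length: 8
Precision = 2/8 = 1/4

1/4


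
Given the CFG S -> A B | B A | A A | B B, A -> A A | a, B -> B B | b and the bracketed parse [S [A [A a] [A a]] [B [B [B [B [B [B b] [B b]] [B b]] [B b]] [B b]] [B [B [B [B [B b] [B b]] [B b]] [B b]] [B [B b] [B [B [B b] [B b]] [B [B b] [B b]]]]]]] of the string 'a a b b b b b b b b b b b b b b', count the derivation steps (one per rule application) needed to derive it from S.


Every bracketed nonterminal node [X ...] in the tree is produced by exactly one rule application.
Reading the tree off as a leftmost derivation:
  Step 1: S  =>  A B   (applied S -> A B)
  Step 2: A B  =>  A A B   (applied A -> A A)
  Step 3: A A B  =>  a A B   (applied A -> a)
  Step 4: a A B  =>  a a B   (applied A -> a)
  Step 5: a a B  =>  a a B B   (applied B -> B B)
  Step 6: a a B B  =>  a a B B B   (applied B -> B B)
  Step 7: a a B B B  =>  a a B B B B   (applied B -> B B)
  Step 8: a a B B B B  =>  a a B B B B B   (applied B -> B B)
  Step 9: a a B B B B B  =>  a a B B B B B B   (applied B -> B B)
  Step 10: a a B B B B B B  =>  a a b B B B B B   (applied B -> b)
  Step 11: a a b B B B B B  =>  a a b b B B B B   (applied B -> b)
  Step 12: a a b b B B B B  =>  a a b b b B B B   (applied B -> b)
  Step 13: a a b b b B B B  =>  a a b b b b B B   (applied B -> b)
  Step 14: a a b b b b B B  =>  a a b b b b b B   (applied B -> b)
  Step 15: a a b b b b b B  =>  a a b b b b b B B   (applied B -> B B)
  Step 16: a a b b b b b B B  =>  a a b b b b b B B B   (applied B -> B B)
  Step 17: a a b b b b b B B B  =>  a a b b b b b B B B B   (applied B -> B B)
  Step 18: a a b b b b b B B B B  =>  a a b b b b b B B B B B   (applied B -> B B)
  Step 19: a a b b b b b B B B B B  =>  a a b b b b b b B B B B   (applied B -> b)
  Step 20: a a b b b b b b B B B B  =>  a a b b b b b b b B B B   (applied B -> b)
  Step 21: a a b b b b b b b B B B  =>  a a b b b b b b b b B B   (applied B -> b)
  Step 22: a a b b b b b b b b B B  =>  a a b b b b b b b b b B   (applied B -> b)
  Step 23: a a b b b b b b b b b B  =>  a a b b b b b b b b b B B   (applied B -> B B)
  Step 24: a a b b b b b b b b b B B  =>  a a b b b b b b b b b b B   (applied B -> b)
  Step 25: a a b b b b b b b b b b B  =>  a a b b b b b b b b b b B B   (applied B -> B B)
  Step 26: a a b b b b b b b b b b B B  =>  a a b b b b b b b b b b B B B   (applied B -> B B)
  Step 27: a a b b b b b b b b b b B B B  =>  a a b b b b b b b b b b b B B   (applied B -> b)
  Step 28: a a b b b b b b b b b b b B B  =>  a a b b b b b b b b b b b b B   (applied B -> b)
  Step 29: a a b b b b b b b b b b b b B  =>  a a b b b b b b b b b b b b B B   (applied B -> B B)
  Step 30: a a b b b b b b b b b b b b B B  =>  a a b b b b b b b b b b b b b B   (applied B -> b)
  Step 31: a a b b b b b b b b b b b b b B  =>  a a b b b b b b b b b b b b b b   (applied B -> b)
Final yield: a a b b b b b b b b b b b b b b
Total rewrite steps: 31

31


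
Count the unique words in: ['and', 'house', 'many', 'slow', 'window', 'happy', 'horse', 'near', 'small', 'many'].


Listing all tokens and tracking unique types:
  Token 1: 'and' -> NEW (unique so far: 1)
  Token 2: 'house' -> NEW (unique so far: 2)
  Token 3: 'many' -> NEW (unique so far: 3)
  Token 4: 'slow' -> NEW (unique so far: 4)
  Token 5: 'window' -> NEW (unique so far: 5)
  Token 6: 'happy' -> NEW (unique so far: 6)
  Token 7: 'horse' -> NEW (unique so far: 7)
  Token 8: 'near' -> NEW (unique so far: 8)
  Token 9: 'small' -> NEW (unique so far: 9)
  Token 10: 'many' -> duplicate (unique so far: 9)
Unique types: ('and', 'happy', 'horse', 'house', 'many', 'near', 'slow', 'small', 'window')
Vocabulary size: 9

9


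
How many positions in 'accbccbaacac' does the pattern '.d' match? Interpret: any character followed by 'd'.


Pattern: .d means any character followed by 'd'.
Scanning 'accbccbaacac' position-by-position:
  Pos 0: window 'ac' -> no
  Pos 1: window 'cc' -> no
  Pos 2: window 'cb' -> no
  Pos 3: window 'bc' -> no
  Pos 4: window 'cc' -> no
  Pos 5: window 'cb' -> no
  Pos 6: window 'ba' -> no
  Pos 7: window 'aa' -> no
  Pos 8: window 'ac' -> no
  Pos 9: window 'ca' -> no
  Pos 10: window 'ac' -> no
  Pos 11: window 'c' -> no
Total matches: 0

0


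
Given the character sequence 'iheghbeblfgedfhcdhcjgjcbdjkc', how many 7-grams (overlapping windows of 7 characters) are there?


String 'iheghbeblfgedfhcdhcjgjcbdjkc' has length L = 28.
Number of overlapping n-grams = L - n + 1
Substituting: 28 - 7 + 1 = 22

22


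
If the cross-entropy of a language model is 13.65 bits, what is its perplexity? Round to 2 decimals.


Perplexity formula: PP = 2^H
H = 13.65
PP = 2^13.65
Decompose: 2^13.65 = 2^13 * 2^0.65
2^13 = 8192, 2^0.65 ~ 1.5691682
PP ~ 8192 * 1.5691682 = 12854.6258944
Rounded to 2 decimals: 12854.63

12854.63


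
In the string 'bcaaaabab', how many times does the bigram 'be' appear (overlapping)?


Scanning 'bcaaaabab' for bigram 'be':
  Position 0: 'bc' -> no
  Position 1: 'ca' -> no
  Position 2: 'aa' -> no
  Position 3: 'aa' -> no
  Position 4: 'aa' -> no
  Position 5: 'ab' -> no
  Position 6: 'ba' -> no
  Position 7: 'ab' -> no
Total matches: 0

0


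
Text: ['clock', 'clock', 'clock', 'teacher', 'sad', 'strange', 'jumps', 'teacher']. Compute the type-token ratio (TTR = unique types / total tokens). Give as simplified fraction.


Tokens: 8
Unique types: ('clock', 'jumps', 'sad', 'strange', 'teacher') = 5
TTR = 5/8
Already in lowest terms.

5/8


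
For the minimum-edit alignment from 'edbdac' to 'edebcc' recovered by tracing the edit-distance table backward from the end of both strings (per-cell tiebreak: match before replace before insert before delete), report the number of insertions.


Edit distance = 3. Backtracking from cell (6, 6) with preference match > replace > insert > delete,
then listing the resulting alignment 'edbdac' -> 'edebcc' left to right:
  Step 1: keep 'e'
  Step 2: keep 'd'
  Step 3: replace b->e
  Step 4: replace d->b
  Step 5: replace a->c
  Step 6: keep 'c'
Total insertions: 0

0


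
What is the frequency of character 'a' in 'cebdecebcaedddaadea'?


Scanning 'cebdecebcaedddaadea' for 'a':
  Position 9: 'a' -> MATCH (count: 1)
  Position 14: 'a' -> MATCH (count: 2)
  Position 15: 'a' -> MATCH (count: 3)
  Position 18: 'a' -> MATCH (count: 4)
Total occurrences of 'a': 4

4


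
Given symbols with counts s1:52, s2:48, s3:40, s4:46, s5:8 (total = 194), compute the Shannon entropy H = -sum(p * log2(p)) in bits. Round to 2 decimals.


Computing entropy H = -sum(p_i * log2(p_i)):
  s1: p = 52/194 = 0.2680, -p*log2(p) = 0.5091
  s2: p = 48/194 = 0.2474, -p*log2(p) = 0.4985
  s3: p = 40/194 = 0.2062, -p*log2(p) = 0.4697
  s4: p = 46/194 = 0.2371, -p*log2(p) = 0.4923
  s5: p = 8/194 = 0.0412, -p*log2(p) = 0.1897
H = sum of terms = 2.1593
Rounded to 2 decimals: 2.16

2.16


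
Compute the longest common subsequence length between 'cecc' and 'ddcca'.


DP table for LCS of 'cecc' and 'ddcca':
       d  d  c  c  a
    0  0  0  0  0  0
  c 0  0  0  1  1  1
  e 0  0  0  1  1  1
  c 0  0  0  1  2  2
  c 0  0  0  1  2  2
LCS: 'cc'
LCS length = 2

2


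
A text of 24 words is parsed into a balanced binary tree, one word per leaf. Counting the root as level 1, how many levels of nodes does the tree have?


In a balanced binary tree with n leaves the deepest leaf is ceil(log2(n)) edges below the root,
so counting node levels inclusive of root and leaves gives ceil(log2(n)) + 1 levels.
log2(24) = 4.5850
ceil(4.5850) = 5
levels = 5 + 1 = 6

6


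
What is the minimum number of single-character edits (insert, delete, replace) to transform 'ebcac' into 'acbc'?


Building DP table for s1='ebcac' (len 5) and s2='acbc' (len 4):
       a  c  b  c
    0  1  2  3  4
  e 1  1  2  3  4
  b 2  2  2  2  3
  c 3  3  2  3  2
  a 4  3  3  3  3
  c 5  4  3  4  3
Edit distance = dp[5][4] = 3

3


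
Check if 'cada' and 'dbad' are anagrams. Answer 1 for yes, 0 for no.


Sort characters of 'cada': 'aacd'
Sort characters of 'dbad': 'abdd'
Sorted forms differ -> they are NOT anagrams
Result: 0

0


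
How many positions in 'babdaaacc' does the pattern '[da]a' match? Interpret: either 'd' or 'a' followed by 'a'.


Pattern: [da]a means either 'd' or 'a' followed by 'a'.
Scanning 'babdaaacc' position-by-position:
  Pos 0: window 'ba' -> no
  Pos 1: window 'ab' -> no
  Pos 2: window 'bd' -> no
  Pos 3: window 'da' -> MATCH
  Pos 4: window 'aa' -> MATCH
  Pos 5: window 'aa' -> MATCH
  Pos 6: window 'ac' -> no
  Pos 7: window 'cc' -> no
  Pos 8: window 'c' -> no
Total matches: 3

3


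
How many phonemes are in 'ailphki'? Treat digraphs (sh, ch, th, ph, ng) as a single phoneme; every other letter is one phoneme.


Parsing 'ailphki' greedily, digraphs first:
  'a' -> vowel phoneme (phonemes so far: 1)
  'i' -> vowel phoneme (phonemes so far: 2)
  'l' -> consonant phoneme (phonemes so far: 3)
  'ph' -> digraph (1 consonant phoneme) (phonemes so far: 4)
  'k' -> consonant phoneme (phonemes so far: 5)
  'i' -> vowel phoneme (phonemes so far: 6)
Total phonemes: 6

6


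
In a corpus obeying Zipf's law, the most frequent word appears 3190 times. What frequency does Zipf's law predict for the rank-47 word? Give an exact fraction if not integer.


Zipf's law: freq(rank) = f1 / rank
f1 = 3190, rank = 47
freq = 3190 / 47
GCD(3190, 47) = 1
Simplified: 3190/47

3190/47


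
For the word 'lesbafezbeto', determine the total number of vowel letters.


Scanning each character of 'lesbafezbeto':
  Position 1: 'l' -> consonant (running count: 0)
  Position 2: 'e' -> vowel (running count: 1)
  Position 3: 's' -> consonant (running count: 1)
  Position 4: 'b' -> consonant (running count: 1)
  Position 5: 'a' -> vowel (running count: 2)
  Position 6: 'f' -> consonant (running count: 2)
  Position 7: 'e' -> vowel (running count: 3)
  Position 8: 'z' -> consonant (running count: 3)
  Position 9: 'b' -> consonant (running count: 3)
  Position 10: 'e' -> vowel (running count: 4)
  Position 11: 't' -> consonant (running count: 4)
  Position 12: 'o' -> vowel (running count: 5)
Total vowels: 5

5


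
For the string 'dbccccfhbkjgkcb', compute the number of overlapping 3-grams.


String 'dbccccfhbkjgkcb' has length L = 15.
Number of overlapping n-grams = L - n + 1
Substituting: 15 - 3 + 1 = 13

13


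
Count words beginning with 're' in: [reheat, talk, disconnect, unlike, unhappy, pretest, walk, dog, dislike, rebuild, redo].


Checking each word for prefix 're':
  'reheat' -> YES, starts with 're' (count: 1)
  'talk' -> no (count: 1)
  'disconnect' -> no (count: 1)
  'unlike' -> no (count: 1)
  'unhappy' -> no (count: 1)
  'pretest' -> no (count: 1)
  'walk' -> no (count: 1)
  'dog' -> no (count: 1)
  'dislike' -> no (count: 1)
  'rebuild' -> YES, starts with 're' (count: 2)
  'redo' -> YES, starts with 're' (count: 3)
Total with prefix 're': 3

3


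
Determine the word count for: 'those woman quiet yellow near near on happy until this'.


Counting words by splitting on spaces:
  Word 1: 'those'
  Word 2: 'woman'
  Word 3: 'quiet'
  Word 4: 'yellow'
  Word 5: 'near'
  Word 6: 'near'
  Word 7: 'on'
  Word 8: 'happy'
  Word 9: 'until'
  Word 10: 'this'
Total words: 10

10


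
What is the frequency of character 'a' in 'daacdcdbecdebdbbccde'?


Scanning 'daacdcdbecdebdbbccde' for 'a':
  Position 1: 'a' -> MATCH (count: 1)
  Position 2: 'a' -> MATCH (count: 2)
Total occurrences of 'a': 2

2


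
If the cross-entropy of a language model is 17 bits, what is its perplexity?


Perplexity formula: PP = 2^H
H = 17
PP = 2^17
PP = 2^17 = 131072

131072


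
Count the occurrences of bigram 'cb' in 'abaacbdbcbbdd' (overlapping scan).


Scanning 'abaacbdbcbbdd' for bigram 'cb':
  Position 0: 'ab' -> no
  Position 1: 'ba' -> no
  Position 2: 'aa' -> no
  Position 3: 'ac' -> no
  Position 4: 'cb' -> MATCH
  Position 5: 'bd' -> no
  Position 6: 'db' -> no
  Position 7: 'bc' -> no
  Position 8: 'cb' -> MATCH
  Position 9: 'bb' -> no
  Position 10: 'bd' -> no
  Position 11: 'dd' -> no
Total matches: 2

2


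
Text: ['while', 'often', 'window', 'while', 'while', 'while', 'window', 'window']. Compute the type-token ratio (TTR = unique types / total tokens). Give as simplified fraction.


Tokens: 8
Unique types: ('often', 'while', 'window') = 3
TTR = 3/8
Already in lowest terms.

3/8


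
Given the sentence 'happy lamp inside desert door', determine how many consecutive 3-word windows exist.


Word trigrams from [5] words:
  Trigram 1: (happy lamp inside)
  Trigram 2: (lamp inside desert)
  Trigram 3: (inside desert door)
Total word trigrams: 5 - 2 = 3

3


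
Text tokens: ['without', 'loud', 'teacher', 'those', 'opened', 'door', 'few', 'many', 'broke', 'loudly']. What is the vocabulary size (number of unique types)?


Listing all tokens and tracking unique types:
  Token 1: 'without' -> NEW (unique so far: 1)
  Token 2: 'loud' -> NEW (unique so far: 2)
  Token 3: 'teacher' -> NEW (unique so far: 3)
  Token 4: 'those' -> NEW (unique so far: 4)
  Token 5: 'opened' -> NEW (unique so far: 5)
  Token 6: 'door' -> NEW (unique so far: 6)
  Token 7: 'few' -> NEW (unique so far: 7)
  Token 8: 'many' -> NEW (unique so far: 8)
  Token 9: 'broke' -> NEW (unique so far: 9)
  Token 10: 'loudly' -> NEW (unique so far: 10)
Unique types: ('broke', 'door', 'few', 'loud', 'loudly', 'many', 'opened', 'teacher', 'those', 'without')
Vocabulary size: 10

10


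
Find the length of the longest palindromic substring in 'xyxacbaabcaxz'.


Scanning 'xyxacbaabcaxz' for palindromic substrings.
Substring at positions 2-11: 'xacbaabcax'.
Check: reverse('xacbaabcax') = 'xacbaabcax' -> palindrome confirmed.
Neighbouring characters ('y' / 'z') break symmetry, so it cannot extend further.
No longer palindromic substring exists; longest length = 10

10


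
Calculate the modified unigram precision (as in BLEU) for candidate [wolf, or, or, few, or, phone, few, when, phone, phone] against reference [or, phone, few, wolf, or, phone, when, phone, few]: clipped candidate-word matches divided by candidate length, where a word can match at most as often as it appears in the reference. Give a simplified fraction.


Reference word counts: {'few': 2, 'or': 2, 'phone': 3, 'when': 1, 'wolf': 1}
Checking each candidate word (with clipping):
  'wolf' -> in reference (ref count 1, used 1/1) -> match (matches: 1)
  'or' -> in reference (ref count 2, used 1/2) -> match (matches: 2)
  'or' -> in reference (ref count 2, used 2/2) -> match (matches: 3)
  'few' -> in reference (ref count 2, used 1/2) -> match (matches: 4)
  'or' -> ref count 2 already used up (2/2) -> clipped, no match (matches: 4)
  'phone' -> in reference (ref count 3, used 1/3) -> match (matches: 5)
  'few' -> in reference (ref count 2, used 2/2) -> match (matches: 6)
  'when' -> in reference (ref count 1, used 1/1) -> match (matches: 7)
  'phone' -> in reference (ref count 3, used 2/3) -> match (matches: 8)
  'phone' -> in reference (ref count 3, used 3/3) -> match (matches: 9)
Clipped matches: 9, Candidate length: 10
Precision = 9/10

9/10


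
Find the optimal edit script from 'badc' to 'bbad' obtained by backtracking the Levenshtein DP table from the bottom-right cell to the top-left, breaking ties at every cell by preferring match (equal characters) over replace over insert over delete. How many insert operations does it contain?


Edit distance = 2. Backtracking from cell (4, 4) with preference match > replace > insert > delete,
then listing the resulting alignment 'badc' -> 'bbad' left to right:
  Step 1: insert 'b' [insertion #1]
  Step 2: keep 'b'
  Step 3: keep 'a'
  Step 4: keep 'd'
  Step 5: delete 'c'
Total insertions: 1

1


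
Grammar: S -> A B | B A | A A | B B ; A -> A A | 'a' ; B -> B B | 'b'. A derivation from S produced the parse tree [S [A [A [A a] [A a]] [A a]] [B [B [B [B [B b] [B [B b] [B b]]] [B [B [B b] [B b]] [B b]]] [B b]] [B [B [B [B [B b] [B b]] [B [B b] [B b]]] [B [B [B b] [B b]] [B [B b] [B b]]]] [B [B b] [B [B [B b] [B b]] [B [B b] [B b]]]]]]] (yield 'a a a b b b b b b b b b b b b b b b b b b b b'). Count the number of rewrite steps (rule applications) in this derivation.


Every bracketed nonterminal node [X ...] in the tree is produced by exactly one rule application.
Reading the tree off as a leftmost derivation:
  Step 1: S  =>  A B   (applied S -> A B)
  Step 2: A B  =>  A A B   (applied A -> A A)
  Step 3: A A B  =>  A A A B   (applied A -> A A)
  Step 4: A A A B  =>  a A A B   (applied A -> a)
  Step 5: a A A B  =>  a a A B   (applied A -> a)
  Step 6: a a A B  =>  a a a B   (applied A -> a)
  Step 7: a a a B  =>  a a a B B   (applied B -> B B)
  Step 8: a a a B B  =>  a a a B B B   (applied B -> B B)
  Step 9: a a a B B B  =>  a a a B B B B   (applied B -> B B)
  Step 10: a a a B B B B  =>  a a a B B B B B   (applied B -> B B)
  Step 11: a a a B B B B B  =>  a a a b B B B B   (applied B -> b)
  Step 12: a a a b B B B B  =>  a a a b B B B B B   (applied B -> B B)
  Step 13: a a a b B B B B B  =>  a a a b b B B B B   (applied B -> b)
  Step 14: a a a b b B B B B  =>  a a a b b b B B B   (applied B -> b)
  Step 15: a a a b b b B B B  =>  a a a b b b B B B B   (applied B -> B B)
  Step 16: a a a b b b B B B B  =>  a a a b b b B B B B B   (applied B -> B B)
  Step 17: a a a b b b B B B B B  =>  a a a b b b b B B B B   (applied B -> b)
  Step 18: a a a b b b b B B B B  =>  a a a b b b b b B B B   (applied B -> b)
  Step 19: a a a b b b b b B B B  =>  a a a b b b b b b B B   (applied B -> b)
  Step 20: a a a b b b b b b B B  =>  a a a b b b b b b b B   (applied B -> b)
  Step 21: a a a b b b b b b b B  =>  a a a b b b b b b b B B   (applied B -> B B)
  Step 22: a a a b b b b b b b B B  =>  a a a b b b b b b b B B B   (applied B -> B B)
  Step 23: a a a b b b b b b b B B B  =>  a a a b b b b b b b B B B B   (applied B -> B B)
  Step 24: a a a b b b b b b b B B B B  =>  a a a b b b b b b b B B B B B   (applied B -> B B)
  Step 25: a a a b b b b b b b B B B B B  =>  a a a b b b b b b b b B B B B   (applied B -> b)
  Step 26: a a a b b b b b b b b B B B B  =>  a a a b b b b b b b b b B B B   (applied B -> b)
  Step 27: a a a b b b b b b b b b B B B  =>  a a a b b b b b b b b b B B B B   (applied B -> B B)
  Step 28: a a a b b b b b b b b b B B B B  =>  a a a b b b b b b b b b b B B B   (applied B -> b)
  Step 29: a a a b b b b b b b b b b B B B  =>  a a a b b b b b b b b b b b B B   (applied B -> b)
  Step 30: a a a b b b b b b b b b b b B B  =>  a a a b b b b b b b b b b b B B B   (applied B -> B B)
  Step 31: a a a b b b b b b b b b b b B B B  =>  a a a b b b b b b b b b b b B B B B   (applied B -> B B)
  Step 32: a a a b b b b b b b b b b b B B B B  =>  a a a b b b b b b b b b b b b B B B   (applied B -> b)
  Step 33: a a a b b b b b b b b b b b b B B B  =>  a a a b b b b b b b b b b b b b B B   (applied B -> b)
  Step 34: a a a b b b b b b b b b b b b b B B  =>  a a a b b b b b b b b b b b b b B B B   (applied B -> B B)
  Step 35: a a a b b b b b b b b b b b b b B B B  =>  a a a b b b b b b b b b b b b b b B B   (applied B -> b)
  Step 36: a a a b b b b b b b b b b b b b b B B  =>  a a a b b b b b b b b b b b b b b b B   (applied B -> b)
  Step 37: a a a b b b b b b b b b b b b b b b B  =>  a a a b b b b b b b b b b b b b b b B B   (applied B -> B B)
  Step 38: a a a b b b b b b b b b b b b b b b B B  =>  a a a b b b b b b b b b b b b b b b b B   (applied B -> b)
  Step 39: a a a b b b b b b b b b b b b b b b b B  =>  a a a b b b b b b b b b b b b b b b b B B   (applied B -> B B)
  Step 40: a a a b b b b b b b b b b b b b b b b B B  =>  a a a b b b b b b b b b b b b b b b b B B B   (applied B -> B B)
  Step 41: a a a b b b b b b b b b b b b b b b b B B B  =>  a a a b b b b b b b b b b b b b b b b b B B   (applied B -> b)
  Step 42: a a a b b b b b b b b b b b b b b b b b B B  =>  a a a b b b b b b b b b b b b b b b b b b B   (applied B -> b)
  Step 43: a a a b b b b b b b b b b b b b b b b b b B  =>  a a a b b b b b b b b b b b b b b b b b b B B   (applied B -> B B)
  Step 44: a a a b b b b b b b b b b b b b b b b b b B B  =>  a a a b b b b b b b b b b b b b b b b b b b B   (applied B -> b)
  Step 45: a a a b b b b b b b b b b b b b b b b b b b B  =>  a a a b b b b b b b b b b b b b b b b b b b b   (applied B -> b)
Final yield: a a a b b b b b b b b b b b b b b b b b b b b
Total rewrite steps: 45

45


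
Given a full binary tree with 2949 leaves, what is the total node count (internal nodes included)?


Leaf nodes (terminals): 2949
Internal nodes = n - 1 = 2949 - 1 = 2948
Total = leaves + internal = 2949 + 2948 = 5897

5897


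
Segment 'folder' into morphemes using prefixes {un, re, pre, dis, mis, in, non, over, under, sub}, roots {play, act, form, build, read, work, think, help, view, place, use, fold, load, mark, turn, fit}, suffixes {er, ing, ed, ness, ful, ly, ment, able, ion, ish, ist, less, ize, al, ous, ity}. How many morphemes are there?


Segmenting 'folder' against the inventory:
  'fold' -> root (morpheme 1)
  'er' -> suffix (morpheme 2)
Total morphemes: 2

2


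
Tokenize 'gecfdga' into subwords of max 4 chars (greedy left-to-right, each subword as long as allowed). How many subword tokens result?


'gecfdga' has 7 characters.
Chunking with max size 4:
  Chunk 1: 'gecf' (positions 0-3)
  Chunk 2: 'dga' (positions 4-6)
Total chunks: ceil(7 / 4) = 2

2


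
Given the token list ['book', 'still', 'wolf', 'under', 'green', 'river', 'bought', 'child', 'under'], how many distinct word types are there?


Listing all tokens and tracking unique types:
  Token 1: 'book' -> NEW (unique so far: 1)
  Token 2: 'still' -> NEW (unique so far: 2)
  Token 3: 'wolf' -> NEW (unique so far: 3)
  Token 4: 'under' -> NEW (unique so far: 4)
  Token 5: 'green' -> NEW (unique so far: 5)
  Token 6: 'river' -> NEW (unique so far: 6)
  Token 7: 'bought' -> NEW (unique so far: 7)
  Token 8: 'child' -> NEW (unique so far: 8)
  Token 9: 'under' -> duplicate (unique so far: 8)
Unique types: ('book', 'bought', 'child', 'green', 'river', 'still', 'under', 'wolf')
Vocabulary size: 8

8


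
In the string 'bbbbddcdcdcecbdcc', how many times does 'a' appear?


Scanning 'bbbbddcdcdcecbdcc' for 'a':
  No matches found.
Total occurrences of 'a': 0

0


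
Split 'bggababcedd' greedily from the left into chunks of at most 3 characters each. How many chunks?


'bggababcedd' has 11 characters.
Chunking with max size 3:
  Chunk 1: 'bgg' (positions 0-2)
  Chunk 2: 'aba' (positions 3-5)
  Chunk 3: 'bce' (positions 6-8)
  Chunk 4: 'dd' (positions 9-10)
Total chunks: ceil(11 / 3) = 4

4


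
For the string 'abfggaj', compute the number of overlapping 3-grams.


String 'abfggaj' has length L = 7.
Number of overlapping n-grams = L - n + 1
Substituting: 7 - 3 + 1 = 5

5


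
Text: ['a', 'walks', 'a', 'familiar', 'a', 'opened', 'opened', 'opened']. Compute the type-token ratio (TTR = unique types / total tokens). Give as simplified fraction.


Tokens: 8
Unique types: ('a', 'familiar', 'opened', 'walks') = 4
TTR = 4/8
Simplify: divide both by 4 -> 1/2
TTR = 1/2

1/2


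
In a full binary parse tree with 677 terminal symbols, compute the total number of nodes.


Leaf nodes (terminals): 677
Internal nodes = n - 1 = 677 - 1 = 676
Total = leaves + internal = 677 + 676 = 1353

1353


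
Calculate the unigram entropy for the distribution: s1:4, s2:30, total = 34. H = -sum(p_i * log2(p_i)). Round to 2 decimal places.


Computing entropy H = -sum(p_i * log2(p_i)):
  s1: p = 4/34 = 0.1176, -p*log2(p) = 0.3632
  s2: p = 30/34 = 0.8824, -p*log2(p) = 0.1593
H = sum of terms = 0.5225
Rounded to 2 decimals: 0.52

0.52


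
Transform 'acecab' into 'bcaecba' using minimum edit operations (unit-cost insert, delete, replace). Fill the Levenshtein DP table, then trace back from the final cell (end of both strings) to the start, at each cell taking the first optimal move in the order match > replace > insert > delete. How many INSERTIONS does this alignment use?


Edit distance = 4. Backtracking from cell (6, 7) with preference match > replace > insert > delete,
then listing the resulting alignment 'acecab' -> 'bcaecba' left to right:
  Step 1: replace a->b
  Step 2: keep 'c'
  Step 3: insert 'a' [insertion #1]
  Step 4: keep 'e'
  Step 5: keep 'c'
  Step 6: replace a->b
  Step 7: replace b->a
Total insertions: 1

1


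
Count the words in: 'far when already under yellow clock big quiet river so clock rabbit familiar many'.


Counting words by splitting on spaces:
  Word 1: 'far'
  Word 2: 'when'
  Word 3: 'already'
  Word 4: 'under'
  Word 5: 'yellow'
  Word 6: 'clock'
  Word 7: 'big'
  Word 8: 'quiet'
  Word 9: 'river'
  Word 10: 'so'
  Word 11: 'clock'
  Word 12: 'rabbit'
  Word 13: 'familiar'
  Word 14: 'many'
Total words: 14

14


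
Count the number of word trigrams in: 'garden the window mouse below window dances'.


Word trigrams from [7] words:
  Trigram 1: (garden the window)
  Trigram 2: (the window mouse)
  Trigram 3: (window mouse below)
  Trigram 4: (mouse below window)
  Trigram 5: (below window dances)
Total word trigrams: 7 - 2 = 5

5


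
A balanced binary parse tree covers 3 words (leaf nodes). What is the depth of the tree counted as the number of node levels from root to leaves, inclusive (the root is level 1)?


In a balanced binary tree with n leaves the deepest leaf is ceil(log2(n)) edges below the root,
so counting node levels inclusive of root and leaves gives ceil(log2(n)) + 1 levels.
log2(3) = 1.5850
ceil(1.5850) = 2
levels = 2 + 1 = 3

3


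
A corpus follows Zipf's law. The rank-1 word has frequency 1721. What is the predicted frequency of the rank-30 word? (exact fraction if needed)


Zipf's law: freq(rank) = f1 / rank
f1 = 1721, rank = 30
freq = 1721 / 30
GCD(1721, 30) = 1
Simplified: 1721/30

1721/30


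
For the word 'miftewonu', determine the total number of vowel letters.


Scanning each character of 'miftewonu':
  Position 1: 'm' -> consonant (running count: 0)
  Position 2: 'i' -> vowel (running count: 1)
  Position 3: 'f' -> consonant (running count: 1)
  Position 4: 't' -> consonant (running count: 1)
  Position 5: 'e' -> vowel (running count: 2)
  Position 6: 'w' -> consonant (running count: 2)
  Position 7: 'o' -> vowel (running count: 3)
  Position 8: 'n' -> consonant (running count: 3)
  Position 9: 'u' -> vowel (running count: 4)
Total vowels: 4

4


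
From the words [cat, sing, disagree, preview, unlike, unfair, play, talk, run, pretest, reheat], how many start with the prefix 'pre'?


Checking each word for prefix 'pre':
  'cat' -> no (count: 0)
  'sing' -> no (count: 0)
  'disagree' -> no (count: 0)
  'preview' -> YES, starts with 'pre' (count: 1)
  'unlike' -> no (count: 1)
  'unfair' -> no (count: 1)
  'play' -> no (count: 1)
  'talk' -> no (count: 1)
  'run' -> no (count: 1)
  'pretest' -> YES, starts with 'pre' (count: 2)
  'reheat' -> no (count: 2)
Total with prefix 'pre': 2

2


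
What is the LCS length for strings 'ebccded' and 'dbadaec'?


DP table for LCS of 'ebccded' and 'dbadaec':
       d  b  a  d  a  e  c
    0  0  0  0  0  0  0  0
  e 0  0  0  0  0  0  1  1
  b 0  0  1  1  1  1  1  1
  c 0  0  1  1  1  1  1  2
  c 0  0  1  1  1  1  1  2
  d 0  1  1  1  2  2  2  2
  e 0  1  1  1  2  2  3  3
  d 0  1  1  1  2  2  3  3
LCS: 'bde'
LCS length = 3

3


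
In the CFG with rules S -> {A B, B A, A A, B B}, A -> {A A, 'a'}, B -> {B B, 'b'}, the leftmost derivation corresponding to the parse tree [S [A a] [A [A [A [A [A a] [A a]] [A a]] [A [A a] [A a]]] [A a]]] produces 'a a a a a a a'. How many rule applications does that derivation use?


Every bracketed nonterminal node [X ...] in the tree is produced by exactly one rule application.
Reading the tree off as a leftmost derivation:
  Step 1: S  =>  A A   (applied S -> A A)
  Step 2: A A  =>  a A   (applied A -> a)
  Step 3: a A  =>  a A A   (applied A -> A A)
  Step 4: a A A  =>  a A A A   (applied A -> A A)
  Step 5: a A A A  =>  a A A A A   (applied A -> A A)
  Step 6: a A A A A  =>  a A A A A A   (applied A -> A A)
  Step 7: a A A A A A  =>  a a A A A A   (applied A -> a)
  Step 8: a a A A A A  =>  a a a A A A   (applied A -> a)
  Step 9: a a a A A A  =>  a a a a A A   (applied A -> a)
  Step 10: a a a a A A  =>  a a a a A A A   (applied A -> A A)
  Step 11: a a a a A A A  =>  a a a a a A A   (applied A -> a)
  Step 12: a a a a a A A  =>  a a a a a a A   (applied A -> a)
  Step 13: a a a a a a A  =>  a a a a a a a   (applied A -> a)
Final yield: a a a a a a a
Total rewrite steps: 13

13


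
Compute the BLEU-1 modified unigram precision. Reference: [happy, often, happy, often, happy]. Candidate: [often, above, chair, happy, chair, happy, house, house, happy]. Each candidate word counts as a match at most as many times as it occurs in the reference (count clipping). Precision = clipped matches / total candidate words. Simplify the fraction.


Reference word counts: {'happy': 3, 'often': 2}
Checking each candidate word (with clipping):
  'often' -> in reference (ref count 2, used 1/2) -> match (matches: 1)
  'above' -> not in reference -> no match (matches: 1)
  'chair' -> not in reference -> no match (matches: 1)
  'happy' -> in reference (ref count 3, used 1/3) -> match (matches: 2)
  'chair' -> not in reference -> no match (matches: 2)
  'happy' -> in reference (ref count 3, used 2/3) -> match (matches: 3)
  'house' -> not in reference -> no match (matches: 3)
  'house' -> not in reference -> no match (matches: 3)
  'happy' -> in reference (ref count 3, used 3/3) -> match (matches: 4)
Clipped matches: 4, Candidate length: 9
Precision = 4/9

4/9
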